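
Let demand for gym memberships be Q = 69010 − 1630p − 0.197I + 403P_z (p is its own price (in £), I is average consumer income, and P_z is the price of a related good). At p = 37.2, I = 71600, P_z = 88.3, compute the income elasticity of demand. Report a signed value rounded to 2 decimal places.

At the given values, Q = 69010 − 1630(37.2) − 0.197(71600) + 403(88.3) = 29853.7.
∂Q/∂I = -0.197.
E = (-0.197) × (71600/29853.7) = -0.4724…

-0.47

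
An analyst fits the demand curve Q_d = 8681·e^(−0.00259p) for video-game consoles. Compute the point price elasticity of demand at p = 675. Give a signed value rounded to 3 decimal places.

-1.748

dQ_d/dp = −0.00259·Q_d = -3.91394. At p = 675, Q_d = 1511.17.
Ed = (dQ_d/dp)·(p/Q_d) = (-3.91394) × (675/1511.17) = -1.74825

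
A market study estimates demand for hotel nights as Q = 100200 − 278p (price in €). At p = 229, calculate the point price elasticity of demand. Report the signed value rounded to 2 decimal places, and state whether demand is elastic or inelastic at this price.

dQ/dp = −278. At p = 229, Q = 100200 − 278(229) = 36538.
Ed = (dQ/dp)·(p/Q) = −278 × (229/36538) = -1.7423…
|Ed| = 1.74 > 1, so demand is elastic.

-1.74; elastic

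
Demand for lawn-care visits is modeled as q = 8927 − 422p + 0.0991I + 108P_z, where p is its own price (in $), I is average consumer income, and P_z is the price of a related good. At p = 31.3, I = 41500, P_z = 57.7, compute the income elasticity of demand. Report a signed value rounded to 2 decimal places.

0.68

At the given values, q = 8927 − 422(31.3) + 0.0991(41500) + 108(57.7) = 6062.65.
∂q/∂I = 0.0991.
E = (0.0991) × (41500/6062.65) = 0.6783…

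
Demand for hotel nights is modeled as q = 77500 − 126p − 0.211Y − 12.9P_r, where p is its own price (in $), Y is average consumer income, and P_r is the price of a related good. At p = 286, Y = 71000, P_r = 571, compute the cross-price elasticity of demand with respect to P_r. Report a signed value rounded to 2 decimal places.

-0.39

At the given values, q = 77500 − 126(286) − 0.211(71000) − 12.9(571) = 19117.1.
∂q/∂P_r = -12.9.
E = (-12.9) × (571/19117.1) = -0.3853…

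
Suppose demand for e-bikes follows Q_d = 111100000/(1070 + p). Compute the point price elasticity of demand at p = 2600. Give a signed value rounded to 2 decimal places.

dQ_d/dp = −111100000/(1070 + p)² = -8.24863. At p = 2600, Q_d = 30272.5.
Ed = (dQ_d/dp)·(p/Q_d) = (-8.24863) × (2600/30272.5) = -0.7084…

-0.71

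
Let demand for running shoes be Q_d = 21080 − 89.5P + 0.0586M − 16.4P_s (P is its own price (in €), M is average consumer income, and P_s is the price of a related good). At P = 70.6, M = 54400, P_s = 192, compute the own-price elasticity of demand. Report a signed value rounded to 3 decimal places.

-0.427

At the given values, Q_d = 21080 − 89.5(70.6) + 0.0586(54400) − 16.4(192) = 14800.34.
∂Q_d/∂P = −89.5.
E = (-89.5) × (70.6/14800.34) = -0.42692…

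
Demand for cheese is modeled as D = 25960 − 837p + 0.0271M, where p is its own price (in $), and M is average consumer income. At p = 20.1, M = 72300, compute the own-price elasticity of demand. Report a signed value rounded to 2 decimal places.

-1.52

At the given values, D = 25960 − 837(20.1) + 0.0271(72300) = 11095.63.
∂D/∂p = −837.
E = (-837) × (20.1/11095.63) = -1.5162…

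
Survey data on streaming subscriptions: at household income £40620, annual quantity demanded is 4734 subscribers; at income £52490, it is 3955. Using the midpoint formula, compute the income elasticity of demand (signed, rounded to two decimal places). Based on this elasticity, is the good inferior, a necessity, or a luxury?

%ΔQ = (3955 − 4734)/[( 4734 + 3955)/2] = -779/4344.5 = -0.179307…
%ΔIncome = (52490 − 40620)/[( 40620 + 52490)/2] = 11870/46555 = 0.254967…
E_income = (-779/4344.5) / (11870/46555) = -0.7032…
E_income < 0 ⇒ inferior good.

-0.70; inferior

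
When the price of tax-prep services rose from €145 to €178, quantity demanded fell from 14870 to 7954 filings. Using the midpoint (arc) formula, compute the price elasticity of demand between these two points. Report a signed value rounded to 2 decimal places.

-2.97

%ΔQ = (7954 − 14870) / [(14870 + 7954)/2] = -6916/11412 = -0.606028…
%ΔP = (178 − 145) / [(145 + 178)/2] = 33/161.5 = 0.204334…
Arc Ed = %ΔQ / %ΔP = (-6916/11412) / (33/161.5) = -2.9658…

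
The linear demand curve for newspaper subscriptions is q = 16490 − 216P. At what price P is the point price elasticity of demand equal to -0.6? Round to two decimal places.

28.63

Ed = −216P/(16490 − 216P). Set this equal to -0.6:
216P = 0.6·(16490 − 216P) ⇒ 216P(1 + 0.6) = 0.6·16490
P = 0.6·16490 / (216·1.6) = 28.6284…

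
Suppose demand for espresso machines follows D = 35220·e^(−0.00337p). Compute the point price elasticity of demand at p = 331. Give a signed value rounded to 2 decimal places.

dD/dp = −0.00337·D = -38.9024. At p = 331, D = 11543.7.
Ed = (dD/dp)·(p/D) = (-38.9024) × (331/11543.7) = -1.1154…

-1.12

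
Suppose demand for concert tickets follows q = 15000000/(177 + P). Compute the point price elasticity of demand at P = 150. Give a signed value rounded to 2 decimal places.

dq/dP = −15000000/(177 + P)² = -140.28. At P = 150, q = 45871.6.
Ed = (dq/dP)·(P/q) = (-140.28) × (150/45871.6) = -0.4587…

-0.46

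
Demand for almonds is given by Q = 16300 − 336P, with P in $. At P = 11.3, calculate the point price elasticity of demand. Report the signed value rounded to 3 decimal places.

dQ/dP = −336. At P = 11.3, Q = 16300 − 336(11.3) = 12503.2.
Ed = (dQ/dP)·(P/Q) = −336 × (11.3/12503.2) = -0.30366…

-0.304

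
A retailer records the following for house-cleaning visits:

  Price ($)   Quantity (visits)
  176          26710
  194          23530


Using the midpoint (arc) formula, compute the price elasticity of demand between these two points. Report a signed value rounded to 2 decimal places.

%ΔQ = (23530 − 26710) / [(26710 + 23530)/2] = -3180/25120 = -0.126592…
%ΔP = (194 − 176) / [(176 + 194)/2] = 18/185 = 0.097297…
Arc Ed = %ΔQ / %ΔP = (-3180/25120) / (18/185) = -1.3010…

-1.30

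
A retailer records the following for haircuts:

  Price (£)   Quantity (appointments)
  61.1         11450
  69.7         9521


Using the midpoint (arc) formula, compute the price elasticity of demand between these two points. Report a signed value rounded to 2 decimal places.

%ΔQ = (9521 − 11450) / [(11450 + 9521)/2] = -1929/10485.5 = -0.183968…
%ΔP = (69.7 − 61.1) / [(61.1 + 69.7)/2] = 8.6/65.4 = 0.131498…
Arc Ed = %ΔQ / %ΔP = (-1929/10485.5) / (8.6/65.4) = -1.3990…

-1.40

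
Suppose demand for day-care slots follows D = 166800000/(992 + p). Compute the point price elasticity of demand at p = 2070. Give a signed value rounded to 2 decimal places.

-0.68

dD/dp = −166800000/(992 + p)² = -17.7904. At p = 2070, D = 54474.2.
Ed = (dD/dp)·(p/D) = (-17.7904) × (2070/54474.2) = -0.6760…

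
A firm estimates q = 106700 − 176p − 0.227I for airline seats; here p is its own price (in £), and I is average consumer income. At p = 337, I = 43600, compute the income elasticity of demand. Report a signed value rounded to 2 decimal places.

-0.26

At the given values, q = 106700 − 176(337) − 0.227(43600) = 37490.8.
∂q/∂I = -0.227.
E = (-0.227) × (43600/37490.8) = -0.2639…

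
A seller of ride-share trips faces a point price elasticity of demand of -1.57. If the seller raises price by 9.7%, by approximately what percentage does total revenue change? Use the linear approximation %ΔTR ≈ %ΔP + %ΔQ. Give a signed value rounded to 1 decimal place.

%ΔQ ≈ Ed × %ΔP = (-1.57) × (+9.7%) = -15.2290%
%ΔTR ≈ %ΔP + %ΔQ = (+9.7%) + (-15.2290%) = -5.5290%

-5.5%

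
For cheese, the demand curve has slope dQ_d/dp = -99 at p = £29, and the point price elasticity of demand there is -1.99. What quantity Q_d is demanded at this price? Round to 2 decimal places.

Ed = (dQ_d/dp)·(p/Q_d) ⇒ Q_d = (dQ_d/dp)·p/Ed = (-99)·29/(-1.99) = 1442.7135…

1442.71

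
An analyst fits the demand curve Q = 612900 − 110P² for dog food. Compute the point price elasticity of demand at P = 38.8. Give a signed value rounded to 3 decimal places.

-0.740

dQ/dP = −2·110·P = -8536. At P = 38.8, Q = 447301.6.
Ed = (dQ/dP)·(P/Q) = (-8536) × (38.8/447301.6) = -0.74043…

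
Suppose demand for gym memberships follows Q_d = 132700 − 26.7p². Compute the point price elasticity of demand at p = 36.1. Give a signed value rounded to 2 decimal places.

dQ_d/dp = −2·26.7·p = -1927.74. At p = 36.1, Q_d = 97904.293.
Ed = (dQ_d/dp)·(p/Q_d) = (-1927.74) × (36.1/97904.293) = -0.7108…

-0.71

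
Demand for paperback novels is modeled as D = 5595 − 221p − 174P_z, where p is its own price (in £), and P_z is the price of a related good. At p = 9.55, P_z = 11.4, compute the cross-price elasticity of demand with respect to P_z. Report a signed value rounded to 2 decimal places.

-1.32

At the given values, D = 5595 − 221(9.55) − 174(11.4) = 1500.85.
∂D/∂P_z = -174.
E = (-174) × (11.4/1500.85) = -1.3216…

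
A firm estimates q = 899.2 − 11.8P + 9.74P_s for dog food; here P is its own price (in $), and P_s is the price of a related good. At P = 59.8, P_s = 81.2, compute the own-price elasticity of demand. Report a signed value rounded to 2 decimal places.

At the given values, q = 899.2 − 11.8(59.8) + 9.74(81.2) = 984.448.
∂q/∂P = −11.8.
E = (-11.8) × (59.8/984.448) = -0.7167…

-0.72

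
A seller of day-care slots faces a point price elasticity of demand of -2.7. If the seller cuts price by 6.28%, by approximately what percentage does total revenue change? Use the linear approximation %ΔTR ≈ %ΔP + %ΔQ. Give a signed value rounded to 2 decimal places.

+10.68%

%ΔQ ≈ Ed × %ΔP = (-2.7) × (-6.28%) = +16.9560%
%ΔTR ≈ %ΔP + %ΔQ = (-6.28%) + (+16.9560%) = +10.6760%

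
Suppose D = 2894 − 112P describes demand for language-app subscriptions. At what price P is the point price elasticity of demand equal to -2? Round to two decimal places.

17.23

Ed = −112P/(2894 − 112P). Set this equal to -2:
112P = 2·(2894 − 112P) ⇒ 112P(1 + 2) = 2·2894
P = 2·2894 / (112·3) = 17.2261…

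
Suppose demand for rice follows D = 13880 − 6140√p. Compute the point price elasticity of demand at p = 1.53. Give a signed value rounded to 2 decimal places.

-0.60

dD/dp = −6140/(2√p) = -2481.95. At p = 1.53, D = 6285.24.
Ed = (dD/dp)·(p/D) = (-2481.95) × (1.53/6285.24) = -0.6041…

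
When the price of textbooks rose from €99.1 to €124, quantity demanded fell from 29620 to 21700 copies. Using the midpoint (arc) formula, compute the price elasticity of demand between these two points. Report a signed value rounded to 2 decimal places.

-1.38

%ΔQ = (21700 − 29620) / [(29620 + 21700)/2] = -7920/25660 = -0.308651…
%ΔP = (124 − 99.1) / [(99.1 + 124)/2] = 24.9/111.55 = 0.223218…
Arc Ed = %ΔQ / %ΔP = (-7920/25660) / (24.9/111.55) = -1.3827…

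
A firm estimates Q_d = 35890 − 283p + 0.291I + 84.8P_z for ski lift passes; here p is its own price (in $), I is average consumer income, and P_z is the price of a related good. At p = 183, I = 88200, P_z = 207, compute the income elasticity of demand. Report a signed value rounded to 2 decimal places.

At the given values, Q_d = 35890 − 283(183) + 0.291(88200) + 84.8(207) = 27320.8.
∂Q_d/∂I = 0.291.
E = (0.291) × (88200/27320.8) = 0.9394…

0.94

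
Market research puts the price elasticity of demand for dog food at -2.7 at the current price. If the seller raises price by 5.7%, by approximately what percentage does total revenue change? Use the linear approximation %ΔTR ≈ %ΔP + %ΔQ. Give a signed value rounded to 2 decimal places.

%ΔQ ≈ Ed × %ΔP = (-2.7) × (+5.7%) = -15.3900%
%ΔTR ≈ %ΔP + %ΔQ = (+5.7%) + (-15.3900%) = -9.6900%

-9.69%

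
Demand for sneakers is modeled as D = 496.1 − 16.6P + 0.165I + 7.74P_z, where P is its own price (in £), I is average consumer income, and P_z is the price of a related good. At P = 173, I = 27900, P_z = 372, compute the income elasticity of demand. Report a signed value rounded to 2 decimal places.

At the given values, D = 496.1 − 16.6(173) + 0.165(27900) + 7.74(372) = 5107.08.
∂D/∂I = 0.165.
E = (0.165) × (27900/5107.08) = 0.9013…

0.90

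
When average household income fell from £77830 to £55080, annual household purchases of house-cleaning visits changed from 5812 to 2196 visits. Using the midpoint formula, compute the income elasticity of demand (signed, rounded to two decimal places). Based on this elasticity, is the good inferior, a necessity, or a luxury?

2.64; luxury

%ΔQ = (2196 − 5812)/[( 5812 + 2196)/2] = -3616/4004 = -0.903096…
%ΔIncome = (55080 − 77830)/[( 77830 + 55080)/2] = -22750/66455 = -0.342336…
E_income = (-3616/4004) / (-22750/66455) = 2.6380…
E_income > 1 ⇒ normal good, luxury.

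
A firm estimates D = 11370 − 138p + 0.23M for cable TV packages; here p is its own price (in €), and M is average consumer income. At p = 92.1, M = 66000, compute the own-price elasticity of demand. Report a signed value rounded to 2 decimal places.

At the given values, D = 11370 − 138(92.1) + 0.23(66000) = 13840.2.
∂D/∂p = −138.
E = (-138) × (92.1/13840.2) = -0.9183…

-0.92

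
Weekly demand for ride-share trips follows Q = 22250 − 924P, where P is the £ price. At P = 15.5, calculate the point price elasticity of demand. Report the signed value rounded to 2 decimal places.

-1.81

dQ/dP = −924. At P = 15.5, Q = 22250 − 924(15.5) = 7928.
Ed = (dQ/dP)·(P/Q) = −924 × (15.5/7928) = -1.8065…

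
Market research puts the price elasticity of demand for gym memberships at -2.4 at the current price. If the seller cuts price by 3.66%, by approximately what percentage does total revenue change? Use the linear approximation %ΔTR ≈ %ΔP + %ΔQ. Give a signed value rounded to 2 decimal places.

+5.12%

%ΔQ ≈ Ed × %ΔP = (-2.4) × (-3.66%) = +8.7840%
%ΔTR ≈ %ΔP + %ΔQ = (-3.66%) + (+8.7840%) = +5.1240%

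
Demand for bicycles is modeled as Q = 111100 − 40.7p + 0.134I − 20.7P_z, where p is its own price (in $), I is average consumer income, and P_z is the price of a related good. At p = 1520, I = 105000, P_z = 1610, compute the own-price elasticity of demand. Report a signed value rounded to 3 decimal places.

-2.064

At the given values, Q = 111100 − 40.7(1520) + 0.134(105000) − 20.7(1610) = 29979.
∂Q/∂p = −40.7.
E = (-40.7) × (1520/29979) = -2.06357…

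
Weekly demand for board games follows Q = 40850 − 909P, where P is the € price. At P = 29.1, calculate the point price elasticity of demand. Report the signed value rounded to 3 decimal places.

-1.837

dQ/dP = −909. At P = 29.1, Q = 40850 − 909(29.1) = 14398.1.
Ed = (dQ/dP)·(P/Q) = −909 × (29.1/14398.1) = -1.83717…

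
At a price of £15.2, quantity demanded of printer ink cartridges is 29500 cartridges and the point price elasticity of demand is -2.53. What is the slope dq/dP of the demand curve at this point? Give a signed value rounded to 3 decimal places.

Ed = (dq/dP)·(P/q) ⇒ dq/dP = Ed·q/P = (-2.53)·29500/15.2 = -4910.19736…

-4910.197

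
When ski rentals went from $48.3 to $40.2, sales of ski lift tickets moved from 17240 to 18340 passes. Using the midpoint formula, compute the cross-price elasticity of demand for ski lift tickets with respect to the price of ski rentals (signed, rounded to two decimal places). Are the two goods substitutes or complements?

-0.34; complements

%ΔQ_{ski lift tickets} = (18340 − 17240)/avg = 1100/17790 = 0.061832…
%ΔP_{ski rentals} = (40.2 − 48.3)/avg = -8.1/44.25 = -0.183050…
E_cross = (1100/17790) / (-8.1/44.25) = -0.3377…
E_cross < 0 ⇒ the goods are complements.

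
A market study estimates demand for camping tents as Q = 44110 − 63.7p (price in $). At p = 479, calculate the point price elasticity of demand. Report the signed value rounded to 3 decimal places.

-2.244

dQ/dp = −63.7. At p = 479, Q = 44110 − 63.7(479) = 13597.7.
Ed = (dQ/dp)·(p/Q) = −63.7 × (479/13597.7) = -2.24393…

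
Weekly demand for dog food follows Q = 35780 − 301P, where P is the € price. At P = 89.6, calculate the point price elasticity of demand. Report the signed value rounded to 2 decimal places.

dQ/dP = −301. At P = 89.6, Q = 35780 − 301(89.6) = 8810.4.
Ed = (dQ/dP)·(P/Q) = −301 × (89.6/8810.4) = -3.0611…

-3.06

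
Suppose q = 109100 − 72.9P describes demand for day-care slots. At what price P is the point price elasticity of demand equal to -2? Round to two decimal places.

Ed = −72.9P/(109100 − 72.9P). Set this equal to -2:
72.9P = 2·(109100 − 72.9P) ⇒ 72.9P(1 + 2) = 2·109100
P = 2·109100 / (72.9·3) = 997.7137…

997.71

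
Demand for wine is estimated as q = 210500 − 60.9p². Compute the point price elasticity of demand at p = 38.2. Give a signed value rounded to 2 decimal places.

-1.46

dq/dp = −2·60.9·p = -4652.76. At p = 38.2, q = 121632.284.
Ed = (dq/dp)·(p/q) = (-4652.76) × (38.2/121632.284) = -1.4612…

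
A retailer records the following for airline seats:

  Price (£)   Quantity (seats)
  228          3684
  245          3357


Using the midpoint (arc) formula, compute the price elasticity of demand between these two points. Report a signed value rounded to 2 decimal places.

-1.29

%ΔQ = (3357 − 3684) / [(3684 + 3357)/2] = -327/3520.5 = -0.092884…
%ΔP = (245 − 228) / [(228 + 245)/2] = 17/236.5 = 0.071881…
Arc Ed = %ΔQ / %ΔP = (-327/3520.5) / (17/236.5) = -1.2921…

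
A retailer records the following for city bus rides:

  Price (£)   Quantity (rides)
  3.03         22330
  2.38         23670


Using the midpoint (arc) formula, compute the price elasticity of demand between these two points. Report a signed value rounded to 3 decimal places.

-0.242

%ΔQ = (23670 − 22330) / [(22330 + 23670)/2] = 1340/23000 = 0.058260…
%ΔP = (2.38 − 3.03) / [(3.03 + 2.38)/2] = -0.65/2.705 = -0.240295…
Arc Ed = %ΔQ / %ΔP = (1340/23000) / (-0.65/2.705) = -0.24245…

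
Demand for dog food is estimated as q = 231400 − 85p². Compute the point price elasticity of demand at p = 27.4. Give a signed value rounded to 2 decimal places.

-0.76

dq/dp = −2·85·p = -4658. At p = 27.4, q = 167585.4.
Ed = (dq/dp)·(p/q) = (-4658) × (27.4/167585.4) = -0.7615…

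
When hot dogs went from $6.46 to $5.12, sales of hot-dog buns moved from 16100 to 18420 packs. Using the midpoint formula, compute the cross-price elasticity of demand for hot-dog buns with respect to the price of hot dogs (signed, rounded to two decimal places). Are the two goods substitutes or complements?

%ΔQ_{hot-dog buns} = (18420 − 16100)/avg = 2320/17260 = 0.134414…
%ΔP_{hot dogs} = (5.12 − 6.46)/avg = -1.34/5.79 = -0.231433…
E_cross = (2320/17260) / (-1.34/5.79) = -0.5807…
E_cross < 0 ⇒ the goods are complements.

-0.58; complements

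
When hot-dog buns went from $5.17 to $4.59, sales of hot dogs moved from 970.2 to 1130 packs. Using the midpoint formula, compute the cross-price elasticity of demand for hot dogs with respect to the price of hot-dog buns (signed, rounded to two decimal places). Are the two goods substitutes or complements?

-1.28; complements

%ΔQ_{hot dogs} = (1130 − 970.2)/avg = 159.8/1050.1 = 0.152175…
%ΔP_{hot-dog buns} = (4.59 − 5.17)/avg = -0.58/4.88 = -0.118852…
E_cross = (159.8/1050.1) / (-0.58/4.88) = -1.2803…
E_cross < 0 ⇒ the goods are complements.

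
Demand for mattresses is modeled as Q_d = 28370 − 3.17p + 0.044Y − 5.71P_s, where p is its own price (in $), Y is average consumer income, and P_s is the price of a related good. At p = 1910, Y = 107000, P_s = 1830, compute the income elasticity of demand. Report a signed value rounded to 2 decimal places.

0.28

At the given values, Q_d = 28370 − 3.17(1910) + 0.044(107000) − 5.71(1830) = 16574.
∂Q_d/∂Y = 0.044.
E = (0.044) × (107000/16574) = 0.2840…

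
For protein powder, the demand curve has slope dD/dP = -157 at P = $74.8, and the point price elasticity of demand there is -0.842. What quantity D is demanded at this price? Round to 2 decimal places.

13947.27

Ed = (dD/dP)·(P/D) ⇒ D = (dD/dP)·P/Ed = (-157)·74.8/(-0.842) = 13947.2684…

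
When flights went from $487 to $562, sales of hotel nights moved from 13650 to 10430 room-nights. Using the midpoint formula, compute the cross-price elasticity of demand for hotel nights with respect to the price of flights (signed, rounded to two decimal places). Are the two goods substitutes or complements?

-1.87; complements

%ΔQ_{hotel nights} = (10430 − 13650)/avg = -3220/12040 = -0.267441…
%ΔP_{flights} = (562 − 487)/avg = 75/524.5 = 0.142993…
E_cross = (-3220/12040) / (75/524.5) = -1.8703…
E_cross < 0 ⇒ the goods are complements.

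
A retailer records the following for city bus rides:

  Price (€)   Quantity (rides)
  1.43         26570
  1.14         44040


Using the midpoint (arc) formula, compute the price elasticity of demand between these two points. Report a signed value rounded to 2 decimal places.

-2.19

%ΔQ = (44040 − 26570) / [(26570 + 44040)/2] = 17470/35305 = 0.494830…
%ΔP = (1.14 − 1.43) / [(1.43 + 1.14)/2] = -0.29/1.285 = -0.225680…
Arc Ed = %ΔQ / %ΔP = (17470/35305) / (-0.29/1.285) = -2.1926…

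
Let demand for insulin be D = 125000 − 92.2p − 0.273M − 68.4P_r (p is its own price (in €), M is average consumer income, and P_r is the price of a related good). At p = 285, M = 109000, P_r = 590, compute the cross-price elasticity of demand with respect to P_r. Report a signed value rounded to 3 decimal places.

-1.411

At the given values, D = 125000 − 92.2(285) − 0.273(109000) − 68.4(590) = 28610.
∂D/∂P_r = -68.4.
E = (-68.4) × (590/28610) = -1.41055…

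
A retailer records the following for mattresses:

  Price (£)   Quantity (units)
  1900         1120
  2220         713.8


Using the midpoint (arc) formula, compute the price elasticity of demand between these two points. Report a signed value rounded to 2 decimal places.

-2.85

%ΔQ = (713.8 − 1120) / [(1120 + 713.8)/2] = -406.2/916.9 = -0.443014…
%ΔP = (2220 − 1900) / [(1900 + 2220)/2] = 320/2060 = 0.155339…
Arc Ed = %ΔQ / %ΔP = (-406.2/916.9) / (320/2060) = -2.8519…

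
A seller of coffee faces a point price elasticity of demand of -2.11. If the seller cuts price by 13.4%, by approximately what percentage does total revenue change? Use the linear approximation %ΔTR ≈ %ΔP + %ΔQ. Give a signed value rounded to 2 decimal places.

+14.87%

%ΔQ ≈ Ed × %ΔP = (-2.11) × (-13.4%) = +28.2740%
%ΔTR ≈ %ΔP + %ΔQ = (-13.4%) + (+28.2740%) = +14.8740%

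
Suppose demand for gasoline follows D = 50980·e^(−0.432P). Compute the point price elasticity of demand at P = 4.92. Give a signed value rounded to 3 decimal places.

dD/dP = −0.432·D = -2629.16. At P = 4.92, D = 6086.01.
Ed = (dD/dP)·(P/D) = (-2629.16) × (4.92/6086.01) = -2.12544

-2.125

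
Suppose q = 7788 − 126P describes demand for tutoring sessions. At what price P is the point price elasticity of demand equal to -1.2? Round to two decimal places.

33.71

Ed = −126P/(7788 − 126P). Set this equal to -1.2:
126P = 1.2·(7788 − 126P) ⇒ 126P(1 + 1.2) = 1.2·7788
P = 1.2·7788 / (126·2.2) = 33.7142…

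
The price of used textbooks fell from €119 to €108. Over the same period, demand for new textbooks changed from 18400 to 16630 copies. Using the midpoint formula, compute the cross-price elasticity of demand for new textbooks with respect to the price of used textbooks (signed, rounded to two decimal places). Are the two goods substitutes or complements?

1.04; substitutes

%ΔQ_{new textbooks} = (16630 − 18400)/avg = -1770/17515 = -0.101056…
%ΔP_{used textbooks} = (108 − 119)/avg = -11/113.5 = -0.096916…
E_cross = (-1770/17515) / (-11/113.5) = 1.0427…
E_cross > 0 ⇒ the goods are substitutes.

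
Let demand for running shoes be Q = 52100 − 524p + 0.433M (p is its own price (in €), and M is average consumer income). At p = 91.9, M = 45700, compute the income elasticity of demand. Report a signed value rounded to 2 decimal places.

At the given values, Q = 52100 − 524(91.9) + 0.433(45700) = 23732.5.
∂Q/∂M = 0.433.
E = (0.433) × (45700/23732.5) = 0.8337…

0.83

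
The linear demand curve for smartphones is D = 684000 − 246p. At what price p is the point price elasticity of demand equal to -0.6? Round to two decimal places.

Ed = −246p/(684000 − 246p). Set this equal to -0.6:
246p = 0.6·(684000 − 246p) ⇒ 246p(1 + 0.6) = 0.6·684000
p = 0.6·684000 / (246·1.6) = 1042.6829…

1042.68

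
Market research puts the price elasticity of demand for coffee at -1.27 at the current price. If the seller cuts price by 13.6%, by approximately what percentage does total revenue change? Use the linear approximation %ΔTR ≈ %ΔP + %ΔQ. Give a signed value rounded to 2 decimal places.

+3.67%

%ΔQ ≈ Ed × %ΔP = (-1.27) × (-13.6%) = +17.2720%
%ΔTR ≈ %ΔP + %ΔQ = (-13.6%) + (+17.2720%) = +3.6720%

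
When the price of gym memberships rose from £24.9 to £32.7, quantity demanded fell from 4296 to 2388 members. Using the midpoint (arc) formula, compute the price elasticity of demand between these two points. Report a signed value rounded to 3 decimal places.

%ΔQ = (2388 − 4296) / [(4296 + 2388)/2] = -1908/3342 = -0.570915…
%ΔP = (32.7 − 24.9) / [(24.9 + 32.7)/2] = 7.8/28.8 = 0.270833…
Arc Ed = %ΔQ / %ΔP = (-1908/3342) / (7.8/28.8) = -2.10799…

-2.108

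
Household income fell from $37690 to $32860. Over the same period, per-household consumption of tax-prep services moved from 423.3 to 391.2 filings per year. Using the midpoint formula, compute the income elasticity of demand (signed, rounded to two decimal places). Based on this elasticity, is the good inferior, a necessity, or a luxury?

0.58; necessity

%ΔQ = (391.2 − 423.3)/[( 423.3 + 391.2)/2] = -32.1/407.25 = -0.078821…
%ΔIncome = (32860 − 37690)/[( 37690 + 32860)/2] = -4830/35275 = -0.136924…
E_income = (-32.1/407.25) / (-4830/35275) = 0.5756…
0 < E_income < 1 ⇒ normal good, necessity.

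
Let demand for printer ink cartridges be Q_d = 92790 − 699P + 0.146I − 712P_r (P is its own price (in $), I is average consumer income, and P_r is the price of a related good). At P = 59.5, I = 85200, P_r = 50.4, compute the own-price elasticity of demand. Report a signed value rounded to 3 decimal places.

At the given values, Q_d = 92790 − 699(59.5) + 0.146(85200) − 712(50.4) = 27753.9.
∂Q_d/∂P = −699.
E = (-699) × (59.5/27753.9) = -1.49854…

-1.499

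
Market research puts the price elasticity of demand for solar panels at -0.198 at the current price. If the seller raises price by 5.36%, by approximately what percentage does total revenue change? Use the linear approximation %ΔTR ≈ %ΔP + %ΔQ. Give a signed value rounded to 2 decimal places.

+4.30%

%ΔQ ≈ Ed × %ΔP = (-0.198) × (+5.36%) = -1.0613%
%ΔTR ≈ %ΔP + %ΔQ = (+5.36%) + (-1.0613%) = +4.2987%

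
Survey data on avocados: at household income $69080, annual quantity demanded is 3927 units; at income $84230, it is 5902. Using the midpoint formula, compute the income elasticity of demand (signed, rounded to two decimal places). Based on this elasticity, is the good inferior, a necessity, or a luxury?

%ΔQ = (5902 − 3927)/[( 3927 + 5902)/2] = 1975/4914.5 = 0.401872…
%ΔIncome = (84230 − 69080)/[( 69080 + 84230)/2] = 15150/76655 = 0.197638…
E_income = (1975/4914.5) / (15150/76655) = 2.0333…
E_income > 1 ⇒ normal good, luxury.

2.03; luxury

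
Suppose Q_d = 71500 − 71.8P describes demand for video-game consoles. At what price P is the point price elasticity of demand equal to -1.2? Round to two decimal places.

543.18

Ed = −71.8P/(71500 − 71.8P). Set this equal to -1.2:
71.8P = 1.2·(71500 − 71.8P) ⇒ 71.8P(1 + 1.2) = 1.2·71500
P = 1.2·71500 / (71.8·2.2) = 543.1754…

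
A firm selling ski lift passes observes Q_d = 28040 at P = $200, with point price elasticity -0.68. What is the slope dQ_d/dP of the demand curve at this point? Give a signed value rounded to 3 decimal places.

-95.336

Ed = (dQ_d/dP)·(P/Q_d) ⇒ dQ_d/dP = Ed·Q_d/P = (-0.68)·28040/200 = -95.336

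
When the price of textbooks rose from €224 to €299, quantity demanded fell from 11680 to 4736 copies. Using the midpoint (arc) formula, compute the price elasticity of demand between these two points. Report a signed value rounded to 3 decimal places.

%ΔQ = (4736 − 11680) / [(11680 + 4736)/2] = -6944/8208 = -0.846003…
%ΔP = (299 − 224) / [(224 + 299)/2] = 75/261.5 = 0.286806…
Arc Ed = %ΔQ / %ΔP = (-6944/8208) / (75/261.5) = -2.94973…

-2.950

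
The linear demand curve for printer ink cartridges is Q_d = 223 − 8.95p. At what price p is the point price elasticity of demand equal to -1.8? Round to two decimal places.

Ed = −8.95p/(223 − 8.95p). Set this equal to -1.8:
8.95p = 1.8·(223 − 8.95p) ⇒ 8.95p(1 + 1.8) = 1.8·223
p = 1.8·223 / (8.95·2.8) = 16.0175…

16.02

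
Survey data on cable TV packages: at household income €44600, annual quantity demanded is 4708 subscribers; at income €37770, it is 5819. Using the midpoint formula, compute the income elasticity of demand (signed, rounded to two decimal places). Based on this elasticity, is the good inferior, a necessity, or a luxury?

%ΔQ = (5819 − 4708)/[( 4708 + 5819)/2] = 1111/5263.5 = 0.211076…
%ΔIncome = (37770 − 44600)/[( 44600 + 37770)/2] = -6830/41185 = -0.165837…
E_income = (1111/5263.5) / (-6830/41185) = -1.2727…
E_income < 0 ⇒ inferior good.

-1.27; inferior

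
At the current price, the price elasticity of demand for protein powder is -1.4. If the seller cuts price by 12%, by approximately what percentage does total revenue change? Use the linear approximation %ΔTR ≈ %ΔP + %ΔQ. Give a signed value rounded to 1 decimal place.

%ΔQ ≈ Ed × %ΔP = (-1.4) × (-12%) = +16.8000%
%ΔTR ≈ %ΔP + %ΔQ = (-12%) + (+16.8000%) = +4.8000%

+4.8%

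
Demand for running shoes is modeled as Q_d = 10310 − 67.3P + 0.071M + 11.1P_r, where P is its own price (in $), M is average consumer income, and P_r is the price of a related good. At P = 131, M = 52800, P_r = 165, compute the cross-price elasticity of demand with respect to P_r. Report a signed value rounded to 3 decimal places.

At the given values, Q_d = 10310 − 67.3(131) + 0.071(52800) + 11.1(165) = 7074.
∂Q_d/∂P_r = 11.1.
E = (11.1) × (165/7074) = 0.25890…

0.259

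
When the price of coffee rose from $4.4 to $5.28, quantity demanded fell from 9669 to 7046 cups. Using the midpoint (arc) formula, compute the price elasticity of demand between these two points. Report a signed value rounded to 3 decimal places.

%ΔQ = (7046 − 9669) / [(9669 + 7046)/2] = -2623/8357.5 = -0.313849…
%ΔP = (5.28 − 4.4) / [(4.4 + 5.28)/2] = 0.88/4.84 = 0.181818…
Arc Ed = %ΔQ / %ΔP = (-2623/8357.5) / (0.88/4.84) = -1.72617…

-1.726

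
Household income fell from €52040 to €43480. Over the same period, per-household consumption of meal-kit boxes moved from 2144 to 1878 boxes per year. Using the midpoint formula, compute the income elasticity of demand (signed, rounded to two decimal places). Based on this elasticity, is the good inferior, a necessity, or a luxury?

%ΔQ = (1878 − 2144)/[( 2144 + 1878)/2] = -266/2011 = -0.132272…
%ΔIncome = (43480 − 52040)/[( 52040 + 43480)/2] = -8560/47760 = -0.179229…
E_income = (-266/2011) / (-8560/47760) = 0.7380…
0 < E_income < 1 ⇒ normal good, necessity.

0.74; necessity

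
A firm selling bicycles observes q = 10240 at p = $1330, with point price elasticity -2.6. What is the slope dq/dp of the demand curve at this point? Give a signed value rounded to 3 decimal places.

-20.018

Ed = (dq/dp)·(p/q) ⇒ dq/dp = Ed·q/p = (-2.6)·10240/1330 = -20.01804…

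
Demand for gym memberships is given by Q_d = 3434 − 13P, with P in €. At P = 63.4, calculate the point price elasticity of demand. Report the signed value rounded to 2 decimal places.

-0.32

dQ_d/dP = −13. At P = 63.4, Q_d = 3434 − 13(63.4) = 2609.8.
Ed = (dQ_d/dP)·(P/Q_d) = −13 × (63.4/2609.8) = -0.3158…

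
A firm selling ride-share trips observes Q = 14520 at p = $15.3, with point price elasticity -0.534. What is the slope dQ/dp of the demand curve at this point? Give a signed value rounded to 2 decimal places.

-506.78

Ed = (dQ/dp)·(p/Q) ⇒ dQ/dp = Ed·Q/p = (-0.534)·14520/15.3 = -506.7764…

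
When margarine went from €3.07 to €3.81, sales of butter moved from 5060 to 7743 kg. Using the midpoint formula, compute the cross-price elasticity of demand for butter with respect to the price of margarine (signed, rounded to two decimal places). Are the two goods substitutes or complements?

%ΔQ_{butter} = (7743 − 5060)/avg = 2683/6401.5 = 0.419120…
%ΔP_{margarine} = (3.81 − 3.07)/avg = 0.74/3.44 = 0.215116…
E_cross = (2683/6401.5) / (0.74/3.44) = 1.9483…
E_cross > 0 ⇒ the goods are substitutes.

1.95; substitutes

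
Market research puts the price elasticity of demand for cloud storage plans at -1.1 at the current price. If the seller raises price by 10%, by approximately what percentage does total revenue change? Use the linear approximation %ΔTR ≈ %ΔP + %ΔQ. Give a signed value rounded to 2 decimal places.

%ΔQ ≈ Ed × %ΔP = (-1.1) × (+10%) = -11.0000%
%ΔTR ≈ %ΔP + %ΔQ = (+10%) + (-11.0000%) = -1.0000%

-1.00%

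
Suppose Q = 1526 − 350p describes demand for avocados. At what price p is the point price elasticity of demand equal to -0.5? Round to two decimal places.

Ed = −350p/(1526 − 350p). Set this equal to -0.5:
350p = 0.5·(1526 − 350p) ⇒ 350p(1 + 0.5) = 0.5·1526
p = 0.5·1526 / (350·1.5) = 1.4533…

1.45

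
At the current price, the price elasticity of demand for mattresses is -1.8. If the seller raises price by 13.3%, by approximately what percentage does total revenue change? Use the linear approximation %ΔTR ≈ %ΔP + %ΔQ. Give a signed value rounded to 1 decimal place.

-10.6%

%ΔQ ≈ Ed × %ΔP = (-1.8) × (+13.3%) = -23.9400%
%ΔTR ≈ %ΔP + %ΔQ = (+13.3%) + (-23.9400%) = -10.6400%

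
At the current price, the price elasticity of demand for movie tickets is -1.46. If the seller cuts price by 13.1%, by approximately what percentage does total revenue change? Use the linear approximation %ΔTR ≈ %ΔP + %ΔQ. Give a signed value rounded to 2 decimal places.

+6.03%

%ΔQ ≈ Ed × %ΔP = (-1.46) × (-13.1%) = +19.1260%
%ΔTR ≈ %ΔP + %ΔQ = (-13.1%) + (+19.1260%) = +6.0260%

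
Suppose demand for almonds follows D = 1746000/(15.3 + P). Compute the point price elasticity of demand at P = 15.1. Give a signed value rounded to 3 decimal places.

dD/dP = −1746000/(15.3 + P)² = -1889.28. At P = 15.1, D = 57434.2.
Ed = (dD/dP)·(P/D) = (-1889.28) × (15.1/57434.2) = -0.49671…

-0.497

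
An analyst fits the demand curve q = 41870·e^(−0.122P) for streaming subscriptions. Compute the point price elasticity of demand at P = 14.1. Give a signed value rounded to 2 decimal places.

dq/dP = −0.122·q = -914.512. At P = 14.1, q = 7496.
Ed = (dq/dP)·(P/q) = (-914.512) × (14.1/7496) = -1.7202

-1.72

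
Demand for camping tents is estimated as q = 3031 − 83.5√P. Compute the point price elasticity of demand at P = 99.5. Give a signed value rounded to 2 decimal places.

-0.19

dq/dP = −83.5/(2√P) = -4.18548. At P = 99.5, q = 2198.09.
Ed = (dq/dP)·(P/q) = (-4.18548) × (99.5/2198.09) = -0.1894…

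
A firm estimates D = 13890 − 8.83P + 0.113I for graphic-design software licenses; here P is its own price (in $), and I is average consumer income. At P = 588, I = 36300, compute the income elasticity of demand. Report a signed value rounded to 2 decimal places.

At the given values, D = 13890 − 8.83(588) + 0.113(36300) = 12799.86.
∂D/∂I = 0.113.
E = (0.113) × (36300/12799.86) = 0.3204…

0.32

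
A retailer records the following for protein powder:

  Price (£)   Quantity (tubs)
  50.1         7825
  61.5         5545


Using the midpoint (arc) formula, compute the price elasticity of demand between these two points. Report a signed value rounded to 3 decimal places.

%ΔQ = (5545 − 7825) / [(7825 + 5545)/2] = -2280/6685 = -0.341062…
%ΔP = (61.5 − 50.1) / [(50.1 + 61.5)/2] = 11.4/55.8 = 0.204301…
Arc Ed = %ΔQ / %ΔP = (-2280/6685) / (11.4/55.8) = -1.66940…

-1.669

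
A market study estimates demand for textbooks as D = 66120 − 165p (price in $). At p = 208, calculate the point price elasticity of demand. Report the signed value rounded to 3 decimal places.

-1.079

dD/dp = −165. At p = 208, D = 66120 − 165(208) = 31800.
Ed = (dD/dp)·(p/D) = −165 × (208/31800) = -1.07924…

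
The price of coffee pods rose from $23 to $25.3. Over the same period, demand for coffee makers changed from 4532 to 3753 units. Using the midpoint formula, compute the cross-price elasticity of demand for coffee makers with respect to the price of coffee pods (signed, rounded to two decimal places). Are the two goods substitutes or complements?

%ΔQ_{coffee makers} = (3753 − 4532)/avg = -779/4142.5 = -0.188050…
%ΔP_{coffee pods} = (25.3 − 23)/avg = 2.3/24.15 = 0.095238…
E_cross = (-779/4142.5) / (2.3/24.15) = -1.9745…
E_cross < 0 ⇒ the goods are complements.

-1.97; complements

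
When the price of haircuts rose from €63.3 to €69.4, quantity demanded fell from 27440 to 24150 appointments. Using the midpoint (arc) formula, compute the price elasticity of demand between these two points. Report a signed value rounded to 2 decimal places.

%ΔQ = (24150 − 27440) / [(27440 + 24150)/2] = -3290/25795 = -0.127544…
%ΔP = (69.4 − 63.3) / [(63.3 + 69.4)/2] = 6.1/66.35 = 0.091936…
Arc Ed = %ΔQ / %ΔP = (-3290/25795) / (6.1/66.35) = -1.3873…

-1.39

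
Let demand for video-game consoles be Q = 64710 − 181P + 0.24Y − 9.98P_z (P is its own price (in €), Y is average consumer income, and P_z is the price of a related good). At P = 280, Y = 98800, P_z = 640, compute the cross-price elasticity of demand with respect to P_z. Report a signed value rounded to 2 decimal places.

At the given values, Q = 64710 − 181(280) + 0.24(98800) − 9.98(640) = 31354.8.
∂Q/∂P_z = -9.98.
E = (-9.98) × (640/31354.8) = -0.2037…

-0.20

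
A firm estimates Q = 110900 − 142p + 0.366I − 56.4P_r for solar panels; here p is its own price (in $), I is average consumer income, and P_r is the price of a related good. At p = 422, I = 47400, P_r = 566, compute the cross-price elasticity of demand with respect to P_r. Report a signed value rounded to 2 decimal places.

At the given values, Q = 110900 − 142(422) + 0.366(47400) − 56.4(566) = 36402.
∂Q/∂P_r = -56.4.
E = (-56.4) × (566/36402) = -0.8769…

-0.88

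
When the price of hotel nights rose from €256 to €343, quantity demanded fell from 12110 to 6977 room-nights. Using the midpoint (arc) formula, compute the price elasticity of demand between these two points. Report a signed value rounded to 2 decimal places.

%ΔQ = (6977 − 12110) / [(12110 + 6977)/2] = -5133/9543.5 = -0.537852…
%ΔP = (343 − 256) / [(256 + 343)/2] = 87/299.5 = 0.290484…
Arc Ed = %ΔQ / %ΔP = (-5133/9543.5) / (87/299.5) = -1.8515…

-1.85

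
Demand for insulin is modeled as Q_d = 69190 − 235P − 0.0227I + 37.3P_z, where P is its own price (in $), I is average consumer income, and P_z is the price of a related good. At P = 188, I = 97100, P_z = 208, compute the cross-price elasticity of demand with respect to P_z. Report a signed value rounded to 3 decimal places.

0.254

At the given values, Q_d = 69190 − 235(188) − 0.0227(97100) + 37.3(208) = 30564.23.
∂Q_d/∂P_z = 37.3.
E = (37.3) × (208/30564.23) = 0.25383…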